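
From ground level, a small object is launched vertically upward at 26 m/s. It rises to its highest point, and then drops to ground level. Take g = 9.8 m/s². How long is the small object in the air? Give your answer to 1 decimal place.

Phase 1 (rising): v₀ = 26.0 m/s, a = -9.8 m/s².
v = v₀ + at → t = (0 − 26.0) / -9.8 = 2.65 s
v² = v₀² + 2aΔx → Δx = (0² − 26.0²)/(2·-9.8) = 34.5 m

Phase 2 (falling): v₀ = 0 m/s, a = -9.8 m/s².
Falls 34.5 m from rest: t = √(2·34.5/9.8) = 2.65 s; v = g·t = 26.0 m/s.
Total time = 2.65 + 2.65 = 5.31 s

5.3 s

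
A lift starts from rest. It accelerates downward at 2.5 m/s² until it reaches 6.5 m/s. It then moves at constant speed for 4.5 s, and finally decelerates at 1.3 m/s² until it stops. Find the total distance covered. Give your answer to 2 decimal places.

53.95 m

Phase 1 (accelerating): v₀ = 0 m/s, a = 2.5 m/s².
v = v₀ + at → t = (6.5 − 0) / 2.5 = 2.60 s
v² = v₀² + 2aΔx → Δx = (6.5² − 0²)/(2·2.5) = 8.45 m

Phase 2 (constant speed): v₀ = 6.50 m/s, a = 0 m/s².
v = v₀ + at = 6.50 + (0)(4.5) = 6.50 m/s
Δx = v₀t + ½at² = 6.50·4.5 + 0.5·0·4.5² = 29.2 m

Phase 3 (decelerating): v₀ = 6.50 m/s, a = -1.3 m/s².
v = v₀ + at → t = (0 − 6.50) / -1.3 = 5.00 s
v² = v₀² + 2aΔx → Δx = (0² − 6.50²)/(2·-1.3) = 16.2 m
Total distance = 8.45 + 29.2 + 16.2 = 54.0 m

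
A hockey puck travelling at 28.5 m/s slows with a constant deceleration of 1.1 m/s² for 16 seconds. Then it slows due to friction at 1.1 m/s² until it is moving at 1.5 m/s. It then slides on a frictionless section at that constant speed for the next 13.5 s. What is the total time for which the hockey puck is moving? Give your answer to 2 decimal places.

Phase 1 (decelerating): v₀ = 28.5 m/s, a = -1.1 m/s².
v = v₀ + at = 28.5 + (-1.1)(16) = 10.9 m/s
Δx = v₀t + ½at² = 28.5·16 + 0.5·-1.1·16² = 315 m

Phase 2 (decelerating): v₀ = 10.9 m/s, a = -1.1 m/s².
v = v₀ + at → t = (1.5 − 10.9) / -1.1 = 8.55 s
v² = v₀² + 2aΔx → Δx = (1.5² − 10.9²)/(2·-1.1) = 53.0 m

Phase 3 (constant speed): v₀ = 1.50 m/s, a = 0 m/s².
v = v₀ + at = 1.50 + (0)(13.5) = 1.50 m/s
Δx = v₀t + ½at² = 1.50·13.5 + 0.5·0·13.5² = 20.2 m
Total time = 16.0 + 8.55 + 13.5 = 38.0 s

38.05 s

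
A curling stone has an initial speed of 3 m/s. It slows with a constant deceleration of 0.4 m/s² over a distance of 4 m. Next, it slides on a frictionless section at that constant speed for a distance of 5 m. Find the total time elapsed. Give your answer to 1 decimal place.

Phase 1 (decelerating): v₀ = 3.00 m/s, a = -0.4 m/s².
v² = v₀² + 2aΔx = 3.00² + 2·-0.4·4 = 5.80 → v = 2.41 m/s
t = (v − v₀)/a = (2.41 − 3.00)/-0.4 = 1.48 s

Phase 2 (constant speed): v₀ = 2.41 m/s, a = 0 m/s².
Constant speed: t = d/v = 5/2.41 = 2.08 s
Total time = 1.48 + 2.08 = 3.56 s

3.6 s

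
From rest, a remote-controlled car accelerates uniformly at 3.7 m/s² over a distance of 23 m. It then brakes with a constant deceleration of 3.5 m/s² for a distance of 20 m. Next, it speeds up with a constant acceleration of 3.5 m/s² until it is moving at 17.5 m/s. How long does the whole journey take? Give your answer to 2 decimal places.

Phase 1 (accelerating): v₀ = 0 m/s, a = 3.7 m/s².
v² = v₀² + 2aΔx = 0² + 2·3.7·23 = 170 → v = 13.0 m/s
t = (v − v₀)/a = (13.0 − 0)/3.7 = 3.53 s

Phase 2 (decelerating): v₀ = 13.0 m/s, a = -3.5 m/s².
v² = v₀² + 2aΔx = 13.0² + 2·-3.5·20 = 30.2 → v = 5.50 m/s
t = (v − v₀)/a = (5.50 − 13.0)/-3.5 = 2.16 s

Phase 3 (accelerating): v₀ = 5.50 m/s, a = 3.5 m/s².
v = v₀ + at → t = (17.5 − 5.50) / 3.5 = 3.43 s
v² = v₀² + 2aΔx → Δx = (17.5² − 5.50²)/(2·3.5) = 39.4 m
Total time = 3.53 + 2.16 + 3.43 = 9.11 s

9.11 s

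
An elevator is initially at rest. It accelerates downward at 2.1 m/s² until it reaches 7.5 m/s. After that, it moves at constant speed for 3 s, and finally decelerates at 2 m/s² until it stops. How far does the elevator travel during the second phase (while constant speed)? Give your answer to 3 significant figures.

Phase 1 (accelerating): v₀ = 0 m/s, a = 2.1 m/s².
v = v₀ + at → t = (7.5 − 0) / 2.1 = 3.57 s
v² = v₀² + 2aΔx → Δx = (7.5² − 0²)/(2·2.1) = 13.4 m

Phase 2 (constant speed): v₀ = 7.50 m/s, a = 0 m/s².
v = v₀ + at = 7.50 + (0)(3) = 7.50 m/s
Δx = v₀t + ½at² = 7.50·3 + 0.5·0·3² = 22.5 m
Distance in phase 2 = 22.5 m

22.5 m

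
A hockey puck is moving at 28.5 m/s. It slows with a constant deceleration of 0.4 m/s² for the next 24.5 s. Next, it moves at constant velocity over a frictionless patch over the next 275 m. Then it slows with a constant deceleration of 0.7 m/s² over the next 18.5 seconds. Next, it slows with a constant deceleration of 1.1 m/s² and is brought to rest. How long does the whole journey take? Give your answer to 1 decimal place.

Phase 1 (decelerating): v₀ = 28.5 m/s, a = -0.4 m/s².
v = v₀ + at = 28.5 + (-0.4)(24.5) = 18.7 m/s
Δx = v₀t + ½at² = 28.5·24.5 + 0.5·-0.4·24.5² = 578 m

Phase 2 (constant speed): v₀ = 18.7 m/s, a = 0 m/s².
Constant speed: t = d/v = 275/18.7 = 14.7 s

Phase 3 (decelerating): v₀ = 18.7 m/s, a = -0.7 m/s².
v = v₀ + at = 18.7 + (-0.7)(18.5) = 5.75 m/s
Δx = v₀t + ½at² = 18.7·18.5 + 0.5·-0.7·18.5² = 226 m

Phase 4 (decelerating): v₀ = 5.75 m/s, a = -1.1 m/s².
v = v₀ + at → t = (0 − 5.75) / -1.1 = 5.23 s
v² = v₀² + 2aΔx → Δx = (0² − 5.75²)/(2·-1.1) = 15.0 m
Total time = 24.5 + 14.7 + 18.5 + 5.23 = 62.9 s

62.9 s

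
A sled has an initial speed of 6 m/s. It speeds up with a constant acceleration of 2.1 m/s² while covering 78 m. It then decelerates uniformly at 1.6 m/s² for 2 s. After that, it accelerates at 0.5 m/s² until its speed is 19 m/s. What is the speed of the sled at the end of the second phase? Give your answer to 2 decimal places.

15.87 m/s

Phase 1 (accelerating): v₀ = 6.00 m/s, a = 2.1 m/s².
v² = v₀² + 2aΔx = 6.00² + 2·2.1·78 = 364 → v = 19.1 m/s
t = (v − v₀)/a = (19.1 − 6.00)/2.1 = 6.22 s

Phase 2 (decelerating): v₀ = 19.1 m/s, a = -1.6 m/s².
v = v₀ + at = 19.1 + (-1.6)(2) = 15.9 m/s
Δx = v₀t + ½at² = 19.1·2 + 0.5·-1.6·2² = 34.9 m
Speed at end of phase 2 = 15.9 m/s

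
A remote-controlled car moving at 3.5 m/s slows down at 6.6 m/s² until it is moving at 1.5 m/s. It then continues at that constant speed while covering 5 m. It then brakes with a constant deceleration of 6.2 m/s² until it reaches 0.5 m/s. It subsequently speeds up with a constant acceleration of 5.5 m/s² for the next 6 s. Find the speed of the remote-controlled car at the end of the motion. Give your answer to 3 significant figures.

33.5 m/s

Phase 1 (decelerating): v₀ = 3.50 m/s, a = -6.6 m/s².
v = v₀ + at → t = (1.5 − 3.50) / -6.6 = 0.303 s
v² = v₀² + 2aΔx → Δx = (1.5² − 3.50²)/(2·-6.6) = 0.758 m

Phase 2 (constant speed): v₀ = 1.50 m/s, a = 0 m/s².
Constant speed: t = d/v = 5/1.50 = 3.33 s

Phase 3 (decelerating): v₀ = 1.50 m/s, a = -6.2 m/s².
v = v₀ + at → t = (0.5 − 1.50) / -6.2 = 0.161 s
v² = v₀² + 2aΔx → Δx = (0.5² − 1.50²)/(2·-6.2) = 0.161 m

Phase 4 (accelerating): v₀ = 0.500 m/s, a = 5.5 m/s².
v = v₀ + at = 0.500 + (5.5)(6) = 33.5 m/s
Δx = v₀t + ½at² = 0.500·6 + 0.5·5.5·6² = 102 m
Final speed = 33.5 m/s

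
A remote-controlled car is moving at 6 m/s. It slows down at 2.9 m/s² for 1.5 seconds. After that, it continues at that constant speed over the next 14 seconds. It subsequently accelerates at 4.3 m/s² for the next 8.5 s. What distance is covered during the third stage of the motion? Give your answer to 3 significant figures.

Phase 1 (decelerating): v₀ = 6.00 m/s, a = -2.9 m/s².
v = v₀ + at = 6.00 + (-2.9)(1.5) = 1.65 m/s
Δx = v₀t + ½at² = 6.00·1.5 + 0.5·-2.9·1.5² = 5.74 m

Phase 2 (constant speed): v₀ = 1.65 m/s, a = 0 m/s².
v = v₀ + at = 1.65 + (0)(14) = 1.65 m/s
Δx = v₀t + ½at² = 1.65·14 + 0.5·0·14² = 23.1 m

Phase 3 (accelerating): v₀ = 1.65 m/s, a = 4.3 m/s².
v = v₀ + at = 1.65 + (4.3)(8.5) = 38.2 m/s
Δx = v₀t + ½at² = 1.65·8.5 + 0.5·4.3·8.5² = 169 m
Distance in phase 3 = 169 m

169 m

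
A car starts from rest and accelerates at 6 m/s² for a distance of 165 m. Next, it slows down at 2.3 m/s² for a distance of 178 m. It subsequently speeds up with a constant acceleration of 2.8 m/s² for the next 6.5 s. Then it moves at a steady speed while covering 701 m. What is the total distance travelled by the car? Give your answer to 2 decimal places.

Phase 1 (accelerating): v₀ = 0 m/s, a = 6 m/s².
v² = v₀² + 2aΔx = 0² + 2·6·165 = 1980 → v = 44.5 m/s
t = (v − v₀)/a = (44.5 − 0)/6 = 7.42 s

Phase 2 (decelerating): v₀ = 44.5 m/s, a = -2.3 m/s².
v² = v₀² + 2aΔx = 44.5² + 2·-2.3·178 = 1160 → v = 34.1 m/s
t = (v − v₀)/a = (34.1 − 44.5)/-2.3 = 4.53 s

Phase 3 (accelerating): v₀ = 34.1 m/s, a = 2.8 m/s².
v = v₀ + at = 34.1 + (2.8)(6.5) = 52.3 m/s
Δx = v₀t + ½at² = 34.1·6.5 + 0.5·2.8·6.5² = 281 m

Phase 4 (constant speed): v₀ = 52.3 m/s, a = 0 m/s².
Constant speed: t = d/v = 701/52.3 = 13.4 s
Total distance = 165 + 178 + 281 + 701 = 1320 m

1324.65 m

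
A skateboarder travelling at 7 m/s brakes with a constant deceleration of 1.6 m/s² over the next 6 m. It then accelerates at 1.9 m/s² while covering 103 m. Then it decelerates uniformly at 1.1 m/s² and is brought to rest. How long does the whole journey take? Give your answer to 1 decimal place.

Phase 1 (decelerating): v₀ = 7.00 m/s, a = -1.6 m/s².
v² = v₀² + 2aΔx = 7.00² + 2·-1.6·6 = 29.8 → v = 5.46 m/s
t = (v − v₀)/a = (5.46 − 7.00)/-1.6 = 0.963 s

Phase 2 (accelerating): v₀ = 5.46 m/s, a = 1.9 m/s².
v² = v₀² + 2aΔx = 5.46² + 2·1.9·103 = 421 → v = 20.5 m/s
t = (v − v₀)/a = (20.5 − 5.46)/1.9 = 7.93 s

Phase 3 (decelerating): v₀ = 20.5 m/s, a = -1.1 m/s².
v = v₀ + at → t = (0 − 20.5) / -1.1 = 18.7 s
v² = v₀² + 2aΔx → Δx = (0² − 20.5²)/(2·-1.1) = 191 m
Total time = 0.963 + 7.93 + 18.7 = 27.5 s

27.5 s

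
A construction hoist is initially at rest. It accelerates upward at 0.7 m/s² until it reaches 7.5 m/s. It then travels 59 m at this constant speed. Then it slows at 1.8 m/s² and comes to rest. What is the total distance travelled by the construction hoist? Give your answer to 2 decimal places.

Phase 1 (accelerating): v₀ = 0 m/s, a = 0.7 m/s².
v = v₀ + at → t = (7.5 − 0) / 0.7 = 10.7 s
v² = v₀² + 2aΔx → Δx = (7.5² − 0²)/(2·0.7) = 40.2 m

Phase 2 (constant speed): v₀ = 7.50 m/s, a = 0 m/s².
Constant speed: t = d/v = 59/7.50 = 7.87 s

Phase 3 (decelerating): v₀ = 7.50 m/s, a = -1.8 m/s².
v = v₀ + at → t = (0 − 7.50) / -1.8 = 4.17 s
v² = v₀² + 2aΔx → Δx = (0² − 7.50²)/(2·-1.8) = 15.6 m
Total distance = 40.2 + 59.0 + 15.6 = 115 m

114.80 m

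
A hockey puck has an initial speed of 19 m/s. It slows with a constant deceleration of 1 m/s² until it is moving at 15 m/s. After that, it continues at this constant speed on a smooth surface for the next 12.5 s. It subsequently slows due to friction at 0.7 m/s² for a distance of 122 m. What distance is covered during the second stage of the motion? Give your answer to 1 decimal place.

187.5 m

Phase 1 (decelerating): v₀ = 19.0 m/s, a = -1 m/s².
v = v₀ + at → t = (15 − 19.0) / -1 = 4.00 s
v² = v₀² + 2aΔx → Δx = (15² − 19.0²)/(2·-1) = 68.0 m

Phase 2 (constant speed): v₀ = 15.0 m/s, a = 0 m/s².
v = v₀ + at = 15.0 + (0)(12.5) = 15.0 m/s
Δx = v₀t + ½at² = 15.0·12.5 + 0.5·0·12.5² = 188 m
Distance in phase 2 = 188 m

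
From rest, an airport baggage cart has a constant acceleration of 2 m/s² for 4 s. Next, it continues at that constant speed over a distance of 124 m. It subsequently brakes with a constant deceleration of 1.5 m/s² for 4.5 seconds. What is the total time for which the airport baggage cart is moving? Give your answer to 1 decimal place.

24.0 s

Phase 1 (accelerating): v₀ = 0 m/s, a = 2 m/s².
v = v₀ + at = 0 + (2)(4) = 8.00 m/s
Δx = v₀t + ½at² = 0·4 + 0.5·2·4² = 16.0 m

Phase 2 (constant speed): v₀ = 8.00 m/s, a = 0 m/s².
Constant speed: t = d/v = 124/8.00 = 15.5 s

Phase 3 (decelerating): v₀ = 8.00 m/s, a = -1.5 m/s².
v = v₀ + at = 8.00 + (-1.5)(4.5) = 1.25 m/s
Δx = v₀t + ½at² = 8.00·4.5 + 0.5·-1.5·4.5² = 20.8 m
Total time = 4.00 + 15.5 + 4.50 = 24.0 s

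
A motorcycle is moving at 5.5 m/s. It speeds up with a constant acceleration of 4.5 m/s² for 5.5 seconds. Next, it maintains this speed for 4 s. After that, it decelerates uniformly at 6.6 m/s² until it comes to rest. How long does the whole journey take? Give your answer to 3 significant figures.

14.1 s

Phase 1 (accelerating): v₀ = 5.50 m/s, a = 4.5 m/s².
v = v₀ + at = 5.50 + (4.5)(5.5) = 30.2 m/s
Δx = v₀t + ½at² = 5.50·5.5 + 0.5·4.5·5.5² = 98.3 m

Phase 2 (constant speed): v₀ = 30.2 m/s, a = 0 m/s².
v = v₀ + at = 30.2 + (0)(4) = 30.2 m/s
Δx = v₀t + ½at² = 30.2·4 + 0.5·0·4² = 121 m

Phase 3 (decelerating): v₀ = 30.2 m/s, a = -6.6 m/s².
v = v₀ + at → t = (0 − 30.2) / -6.6 = 4.58 s
v² = v₀² + 2aΔx → Δx = (0² − 30.2²)/(2·-6.6) = 69.3 m
Total time = 5.50 + 4.00 + 4.58 = 14.1 s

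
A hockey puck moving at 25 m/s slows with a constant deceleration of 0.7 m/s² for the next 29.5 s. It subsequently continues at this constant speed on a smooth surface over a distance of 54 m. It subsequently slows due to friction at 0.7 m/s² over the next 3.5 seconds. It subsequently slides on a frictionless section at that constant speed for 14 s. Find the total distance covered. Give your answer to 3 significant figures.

Phase 1 (decelerating): v₀ = 25.0 m/s, a = -0.7 m/s².
v = v₀ + at = 25.0 + (-0.7)(29.5) = 4.35 m/s
Δx = v₀t + ½at² = 25.0·29.5 + 0.5·-0.7·29.5² = 433 m

Phase 2 (constant speed): v₀ = 4.35 m/s, a = 0 m/s².
Constant speed: t = d/v = 54/4.35 = 12.4 s

Phase 3 (decelerating): v₀ = 4.35 m/s, a = -0.7 m/s².
v = v₀ + at = 4.35 + (-0.7)(3.5) = 1.90 m/s
Δx = v₀t + ½at² = 4.35·3.5 + 0.5·-0.7·3.5² = 10.9 m

Phase 4 (constant speed): v₀ = 1.90 m/s, a = 0 m/s².
v = v₀ + at = 1.90 + (0)(14) = 1.90 m/s
Δx = v₀t + ½at² = 1.90·14 + 0.5·0·14² = 26.6 m
Total distance = 433 + 54.0 + 10.9 + 26.6 = 524 m

524 m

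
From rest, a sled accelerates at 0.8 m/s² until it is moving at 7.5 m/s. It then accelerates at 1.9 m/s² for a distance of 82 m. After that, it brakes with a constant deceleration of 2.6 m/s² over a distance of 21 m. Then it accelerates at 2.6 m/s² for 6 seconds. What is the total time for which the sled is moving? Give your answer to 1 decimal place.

Phase 1 (accelerating): v₀ = 0 m/s, a = 0.8 m/s².
v = v₀ + at → t = (7.5 − 0) / 0.8 = 9.38 s
v² = v₀² + 2aΔx → Δx = (7.5² − 0²)/(2·0.8) = 35.2 m

Phase 2 (accelerating): v₀ = 7.50 m/s, a = 1.9 m/s².
v² = v₀² + 2aΔx = 7.50² + 2·1.9·82 = 368 → v = 19.2 m/s
t = (v − v₀)/a = (19.2 − 7.50)/1.9 = 6.15 s

Phase 3 (decelerating): v₀ = 19.2 m/s, a = -2.6 m/s².
v² = v₀² + 2aΔx = 19.2² + 2·-2.6·21 = 259 → v = 16.1 m/s
t = (v − v₀)/a = (16.1 − 19.2)/-2.6 = 1.19 s

Phase 4 (accelerating): v₀ = 16.1 m/s, a = 2.6 m/s².
v = v₀ + at = 16.1 + (2.6)(6) = 31.7 m/s
Δx = v₀t + ½at² = 16.1·6 + 0.5·2.6·6² = 143 m
Total time = 9.38 + 6.15 + 1.19 + 6.00 = 22.7 s

22.7 s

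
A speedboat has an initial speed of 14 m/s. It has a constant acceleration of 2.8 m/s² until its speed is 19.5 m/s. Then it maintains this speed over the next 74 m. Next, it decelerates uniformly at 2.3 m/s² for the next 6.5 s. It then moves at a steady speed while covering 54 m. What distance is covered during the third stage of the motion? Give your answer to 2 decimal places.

78.16 m

Phase 1 (accelerating): v₀ = 14.0 m/s, a = 2.8 m/s².
v = v₀ + at → t = (19.5 − 14.0) / 2.8 = 1.96 s
v² = v₀² + 2aΔx → Δx = (19.5² − 14.0²)/(2·2.8) = 32.9 m

Phase 2 (constant speed): v₀ = 19.5 m/s, a = 0 m/s².
Constant speed: t = d/v = 74/19.5 = 3.79 s

Phase 3 (decelerating): v₀ = 19.5 m/s, a = -2.3 m/s².
v = v₀ + at = 19.5 + (-2.3)(6.5) = 4.55 m/s
Δx = v₀t + ½at² = 19.5·6.5 + 0.5·-2.3·6.5² = 78.2 m
Distance in phase 3 = 78.2 m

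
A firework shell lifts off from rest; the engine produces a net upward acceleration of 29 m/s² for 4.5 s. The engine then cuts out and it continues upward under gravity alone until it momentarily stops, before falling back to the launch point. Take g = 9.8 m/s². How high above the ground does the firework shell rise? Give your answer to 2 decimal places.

1162.52 m

Phase 1 (powered ascent): v₀ = 0 m/s, a = 29 m/s².
v = v₀ + at = 0 + (29)(4.5) = 130 m/s
Δx = v₀t + ½at² = 0·4.5 + 0.5·29·4.5² = 294 m

Phase 2 (coasting upward): v₀ = 130 m/s, a = -9.8 m/s².
v = v₀ + at → t = (0 − 130) / -9.8 = 13.3 s
v² = v₀² + 2aΔx → Δx = (0² − 130²)/(2·-9.8) = 869 m
Maximum height = 294 + 869 = 1160 m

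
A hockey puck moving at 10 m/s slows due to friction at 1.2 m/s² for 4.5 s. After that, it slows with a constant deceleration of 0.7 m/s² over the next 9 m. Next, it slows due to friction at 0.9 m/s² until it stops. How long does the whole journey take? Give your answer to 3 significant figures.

10.1 s

Phase 1 (decelerating): v₀ = 10.0 m/s, a = -1.2 m/s².
v = v₀ + at = 10.0 + (-1.2)(4.5) = 4.60 m/s
Δx = v₀t + ½at² = 10.0·4.5 + 0.5·-1.2·4.5² = 32.9 m

Phase 2 (decelerating): v₀ = 4.60 m/s, a = -0.7 m/s².
v² = v₀² + 2aΔx = 4.60² + 2·-0.7·9 = 8.56 → v = 2.93 m/s
t = (v − v₀)/a = (2.93 − 4.60)/-0.7 = 2.39 s

Phase 3 (decelerating): v₀ = 2.93 m/s, a = -0.9 m/s².
v = v₀ + at → t = (0 − 2.93) / -0.9 = 3.25 s
v² = v₀² + 2aΔx → Δx = (0² − 2.93²)/(2·-0.9) = 4.76 m
Total time = 4.50 + 2.39 + 3.25 = 10.1 s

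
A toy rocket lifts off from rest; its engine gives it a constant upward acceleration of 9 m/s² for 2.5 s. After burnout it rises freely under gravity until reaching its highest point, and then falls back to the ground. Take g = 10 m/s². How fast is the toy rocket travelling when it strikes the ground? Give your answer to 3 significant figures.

Phase 1 (powered ascent): v₀ = 0 m/s, a = 9 m/s².
v = v₀ + at = 0 + (9)(2.5) = 22.5 m/s
Δx = v₀t + ½at² = 0·2.5 + 0.5·9·2.5² = 28.1 m

Phase 2 (coasting upward): v₀ = 22.5 m/s, a = -10 m/s².
v = v₀ + at → t = (0 − 22.5) / -10 = 2.25 s
v² = v₀² + 2aΔx → Δx = (0² − 22.5²)/(2·-10) = 25.3 m

Phase 3 (free fall): v₀ = 0 m/s, a = -10 m/s².
Falls 53.4 m from rest: t = √(2·53.4/10) = 3.27 s; v = g·t = 32.7 m/s.
Impact speed = 32.7 m/s

32.7 m/s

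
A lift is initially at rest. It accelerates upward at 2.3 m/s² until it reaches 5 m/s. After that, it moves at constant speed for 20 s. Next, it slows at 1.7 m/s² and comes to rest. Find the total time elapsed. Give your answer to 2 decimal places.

Phase 1 (accelerating): v₀ = 0 m/s, a = 2.3 m/s².
v = v₀ + at → t = (5 − 0) / 2.3 = 2.17 s
v² = v₀² + 2aΔx → Δx = (5² − 0²)/(2·2.3) = 5.43 m

Phase 2 (constant speed): v₀ = 5.00 m/s, a = 0 m/s².
v = v₀ + at = 5.00 + (0)(20) = 5.00 m/s
Δx = v₀t + ½at² = 5.00·20 + 0.5·0·20² = 100 m

Phase 3 (decelerating): v₀ = 5.00 m/s, a = -1.7 m/s².
v = v₀ + at → t = (0 − 5.00) / -1.7 = 2.94 s
v² = v₀² + 2aΔx → Δx = (0² − 5.00²)/(2·-1.7) = 7.35 m
Total time = 2.17 + 20.0 + 2.94 = 25.1 s

25.12 s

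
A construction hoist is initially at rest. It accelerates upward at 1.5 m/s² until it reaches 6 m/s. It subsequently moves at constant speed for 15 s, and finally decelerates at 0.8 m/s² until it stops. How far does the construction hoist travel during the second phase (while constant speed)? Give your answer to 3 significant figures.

Phase 1 (accelerating): v₀ = 0 m/s, a = 1.5 m/s².
v = v₀ + at → t = (6 − 0) / 1.5 = 4.00 s
v² = v₀² + 2aΔx → Δx = (6² − 0²)/(2·1.5) = 12.0 m

Phase 2 (constant speed): v₀ = 6.00 m/s, a = 0 m/s².
v = v₀ + at = 6.00 + (0)(15) = 6.00 m/s
Δx = v₀t + ½at² = 6.00·15 + 0.5·0·15² = 90.0 m
Distance in phase 2 = 90.0 m

90.0 m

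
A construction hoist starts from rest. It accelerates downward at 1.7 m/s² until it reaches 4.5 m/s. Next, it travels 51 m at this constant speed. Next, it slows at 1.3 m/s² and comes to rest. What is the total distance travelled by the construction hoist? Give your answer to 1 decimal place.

64.7 m

Phase 1 (accelerating): v₀ = 0 m/s, a = 1.7 m/s².
v = v₀ + at → t = (4.5 − 0) / 1.7 = 2.65 s
v² = v₀² + 2aΔx → Δx = (4.5² − 0²)/(2·1.7) = 5.96 m

Phase 2 (constant speed): v₀ = 4.50 m/s, a = 0 m/s².
Constant speed: t = d/v = 51/4.50 = 11.3 s

Phase 3 (decelerating): v₀ = 4.50 m/s, a = -1.3 m/s².
v = v₀ + at → t = (0 − 4.50) / -1.3 = 3.46 s
v² = v₀² + 2aΔx → Δx = (0² − 4.50²)/(2·-1.3) = 7.79 m
Total distance = 5.96 + 51.0 + 7.79 = 64.7 m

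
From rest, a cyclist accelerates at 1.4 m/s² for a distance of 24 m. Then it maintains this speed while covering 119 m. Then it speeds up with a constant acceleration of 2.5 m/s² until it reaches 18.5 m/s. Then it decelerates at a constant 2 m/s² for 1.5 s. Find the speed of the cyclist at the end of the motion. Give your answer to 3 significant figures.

15.5 m/s

Phase 1 (accelerating): v₀ = 0 m/s, a = 1.4 m/s².
v² = v₀² + 2aΔx = 0² + 2·1.4·24 = 67.2 → v = 8.20 m/s
t = (v − v₀)/a = (8.20 − 0)/1.4 = 5.86 s

Phase 2 (constant speed): v₀ = 8.20 m/s, a = 0 m/s².
Constant speed: t = d/v = 119/8.20 = 14.5 s

Phase 3 (accelerating): v₀ = 8.20 m/s, a = 2.5 m/s².
v = v₀ + at → t = (18.5 − 8.20) / 2.5 = 4.12 s
v² = v₀² + 2aΔx → Δx = (18.5² − 8.20²)/(2·2.5) = 55.0 m

Phase 4 (decelerating): v₀ = 18.5 m/s, a = -2 m/s².
v = v₀ + at = 18.5 + (-2)(1.5) = 15.5 m/s
Δx = v₀t + ½at² = 18.5·1.5 + 0.5·-2·1.5² = 25.5 m
Final speed = 15.5 m/s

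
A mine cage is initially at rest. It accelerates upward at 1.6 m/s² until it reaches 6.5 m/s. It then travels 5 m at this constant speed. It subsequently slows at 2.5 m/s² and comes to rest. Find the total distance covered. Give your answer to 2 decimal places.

Phase 1 (accelerating): v₀ = 0 m/s, a = 1.6 m/s².
v = v₀ + at → t = (6.5 − 0) / 1.6 = 4.06 s
v² = v₀² + 2aΔx → Δx = (6.5² − 0²)/(2·1.6) = 13.2 m

Phase 2 (constant speed): v₀ = 6.50 m/s, a = 0 m/s².
Constant speed: t = d/v = 5/6.50 = 0.769 s

Phase 3 (decelerating): v₀ = 6.50 m/s, a = -2.5 m/s².
v = v₀ + at → t = (0 − 6.50) / -2.5 = 2.60 s
v² = v₀² + 2aΔx → Δx = (0² − 6.50²)/(2·-2.5) = 8.45 m
Total distance = 13.2 + 5.00 + 8.45 = 26.7 m

26.65 m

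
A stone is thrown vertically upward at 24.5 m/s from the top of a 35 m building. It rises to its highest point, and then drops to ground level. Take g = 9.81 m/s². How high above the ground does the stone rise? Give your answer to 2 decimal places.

Phase 1 (rising): v₀ = 24.5 m/s, a = -9.81 m/s².
v = v₀ + at → t = (0 − 24.5) / -9.81 = 2.50 s
v² = v₀² + 2aΔx → Δx = (0² − 24.5²)/(2·-9.81) = 30.6 m
Maximum height = 35 + 30.6 = 65.6 m

65.59 m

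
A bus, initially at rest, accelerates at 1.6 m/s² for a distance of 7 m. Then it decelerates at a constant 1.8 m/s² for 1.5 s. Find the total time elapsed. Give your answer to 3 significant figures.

4.46 s

Phase 1 (accelerating): v₀ = 0 m/s, a = 1.6 m/s².
v² = v₀² + 2aΔx = 0² + 2·1.6·7 = 22.4 → v = 4.73 m/s
t = (v − v₀)/a = (4.73 − 0)/1.6 = 2.96 s

Phase 2 (decelerating): v₀ = 4.73 m/s, a = -1.8 m/s².
v = v₀ + at = 4.73 + (-1.8)(1.5) = 2.03 m/s
Δx = v₀t + ½at² = 4.73·1.5 + 0.5·-1.8·1.5² = 5.07 m
Total time = 2.96 + 1.50 = 4.46 s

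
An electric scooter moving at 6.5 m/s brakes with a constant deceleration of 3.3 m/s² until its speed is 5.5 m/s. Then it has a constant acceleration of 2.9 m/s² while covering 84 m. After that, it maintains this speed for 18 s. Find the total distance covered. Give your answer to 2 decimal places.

Phase 1 (decelerating): v₀ = 6.50 m/s, a = -3.3 m/s².
v = v₀ + at → t = (5.5 − 6.50) / -3.3 = 0.303 s
v² = v₀² + 2aΔx → Δx = (5.5² − 6.50²)/(2·-3.3) = 1.82 m

Phase 2 (accelerating): v₀ = 5.50 m/s, a = 2.9 m/s².
v² = v₀² + 2aΔx = 5.50² + 2·2.9·84 = 517 → v = 22.7 m/s
t = (v − v₀)/a = (22.7 − 5.50)/2.9 = 5.95 s

Phase 3 (constant speed): v₀ = 22.7 m/s, a = 0 m/s².
v = v₀ + at = 22.7 + (0)(18) = 22.7 m/s
Δx = v₀t + ½at² = 22.7·18 + 0.5·0·18² = 409 m
Total distance = 1.82 + 84.0 + 409 = 495 m

495.27 m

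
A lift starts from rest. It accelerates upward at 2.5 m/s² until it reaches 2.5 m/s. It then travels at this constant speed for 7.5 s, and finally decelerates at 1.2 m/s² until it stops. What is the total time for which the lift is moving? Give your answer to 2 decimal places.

10.58 s

Phase 1 (accelerating): v₀ = 0 m/s, a = 2.5 m/s².
v = v₀ + at → t = (2.5 − 0) / 2.5 = 1.00 s
v² = v₀² + 2aΔx → Δx = (2.5² − 0²)/(2·2.5) = 1.25 m

Phase 2 (constant speed): v₀ = 2.50 m/s, a = 0 m/s².
v = v₀ + at = 2.50 + (0)(7.5) = 2.50 m/s
Δx = v₀t + ½at² = 2.50·7.5 + 0.5·0·7.5² = 18.8 m

Phase 3 (decelerating): v₀ = 2.50 m/s, a = -1.2 m/s².
v = v₀ + at → t = (0 − 2.50) / -1.2 = 2.08 s
v² = v₀² + 2aΔx → Δx = (0² − 2.50²)/(2·-1.2) = 2.60 m
Total time = 1.00 + 7.50 + 2.08 = 10.6 s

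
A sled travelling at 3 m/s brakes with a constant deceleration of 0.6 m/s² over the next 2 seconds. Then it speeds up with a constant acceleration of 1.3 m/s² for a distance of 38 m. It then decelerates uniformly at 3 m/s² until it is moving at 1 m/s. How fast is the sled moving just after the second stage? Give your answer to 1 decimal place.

10.1 m/s

Phase 1 (decelerating): v₀ = 3.00 m/s, a = -0.6 m/s².
v = v₀ + at = 3.00 + (-0.6)(2) = 1.80 m/s
Δx = v₀t + ½at² = 3.00·2 + 0.5·-0.6·2² = 4.80 m

Phase 2 (accelerating): v₀ = 1.80 m/s, a = 1.3 m/s².
v² = v₀² + 2aΔx = 1.80² + 2·1.3·38 = 102 → v = 10.1 m/s
t = (v − v₀)/a = (10.1 − 1.80)/1.3 = 6.39 s
Speed at end of phase 2 = 10.1 m/s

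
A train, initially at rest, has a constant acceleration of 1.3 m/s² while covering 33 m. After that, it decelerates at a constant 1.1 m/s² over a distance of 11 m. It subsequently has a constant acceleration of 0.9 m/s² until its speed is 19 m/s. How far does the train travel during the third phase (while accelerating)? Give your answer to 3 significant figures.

166 m

Phase 1 (accelerating): v₀ = 0 m/s, a = 1.3 m/s².
v² = v₀² + 2aΔx = 0² + 2·1.3·33 = 85.8 → v = 9.26 m/s
t = (v − v₀)/a = (9.26 − 0)/1.3 = 7.13 s

Phase 2 (decelerating): v₀ = 9.26 m/s, a = -1.1 m/s².
v² = v₀² + 2aΔx = 9.26² + 2·-1.1·11 = 61.6 → v = 7.85 m/s
t = (v − v₀)/a = (7.85 − 9.26)/-1.1 = 1.29 s

Phase 3 (accelerating): v₀ = 7.85 m/s, a = 0.9 m/s².
v = v₀ + at → t = (19 − 7.85) / 0.9 = 12.4 s
v² = v₀² + 2aΔx → Δx = (19² − 7.85²)/(2·0.9) = 166 m
Distance in phase 3 = 166 m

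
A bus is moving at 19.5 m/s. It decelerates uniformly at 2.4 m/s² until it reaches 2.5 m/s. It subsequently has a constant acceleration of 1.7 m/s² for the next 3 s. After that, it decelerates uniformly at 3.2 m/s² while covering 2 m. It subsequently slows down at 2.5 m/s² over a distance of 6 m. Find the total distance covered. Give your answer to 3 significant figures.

101 m

Phase 1 (decelerating): v₀ = 19.5 m/s, a = -2.4 m/s².
v = v₀ + at → t = (2.5 − 19.5) / -2.4 = 7.08 s
v² = v₀² + 2aΔx → Δx = (2.5² − 19.5²)/(2·-2.4) = 77.9 m

Phase 2 (accelerating): v₀ = 2.50 m/s, a = 1.7 m/s².
v = v₀ + at = 2.50 + (1.7)(3) = 7.60 m/s
Δx = v₀t + ½at² = 2.50·3 + 0.5·1.7·3² = 15.1 m

Phase 3 (decelerating): v₀ = 7.60 m/s, a = -3.2 m/s².
v² = v₀² + 2aΔx = 7.60² + 2·-3.2·2 = 45.0 → v = 6.71 m/s
t = (v − v₀)/a = (6.71 − 7.60)/-3.2 = 0.280 s

Phase 4 (decelerating): v₀ = 6.71 m/s, a = -2.5 m/s².
v² = v₀² + 2aΔx = 6.71² + 2·-2.5·6 = 15.0 → v = 3.87 m/s
t = (v − v₀)/a = (3.87 − 6.71)/-2.5 = 1.13 s
Total distance = 77.9 + 15.1 + 2.00 + 6.00 = 101 m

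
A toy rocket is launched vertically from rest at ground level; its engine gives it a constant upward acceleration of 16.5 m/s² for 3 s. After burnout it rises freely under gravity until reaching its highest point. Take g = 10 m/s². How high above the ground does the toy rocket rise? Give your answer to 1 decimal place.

196.8 m

Phase 1 (powered ascent): v₀ = 0 m/s, a = 16.5 m/s².
v = v₀ + at = 0 + (16.5)(3) = 49.5 m/s
Δx = v₀t + ½at² = 0·3 + 0.5·16.5·3² = 74.2 m

Phase 2 (coasting upward): v₀ = 49.5 m/s, a = -10 m/s².
v = v₀ + at → t = (0 − 49.5) / -10 = 4.95 s
v² = v₀² + 2aΔx → Δx = (0² − 49.5²)/(2·-10) = 123 m
Maximum height = 74.2 + 123 = 197 m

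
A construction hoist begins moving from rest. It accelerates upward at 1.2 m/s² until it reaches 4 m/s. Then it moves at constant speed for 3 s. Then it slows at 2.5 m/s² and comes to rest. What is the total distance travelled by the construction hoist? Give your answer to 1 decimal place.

21.9 m

Phase 1 (accelerating): v₀ = 0 m/s, a = 1.2 m/s².
v = v₀ + at → t = (4 − 0) / 1.2 = 3.33 s
v² = v₀² + 2aΔx → Δx = (4² − 0²)/(2·1.2) = 6.67 m

Phase 2 (constant speed): v₀ = 4.00 m/s, a = 0 m/s².
v = v₀ + at = 4.00 + (0)(3) = 4.00 m/s
Δx = v₀t + ½at² = 4.00·3 + 0.5·0·3² = 12.0 m

Phase 3 (decelerating): v₀ = 4.00 m/s, a = -2.5 m/s².
v = v₀ + at → t = (0 − 4.00) / -2.5 = 1.60 s
v² = v₀² + 2aΔx → Δx = (0² − 4.00²)/(2·-2.5) = 3.20 m
Total distance = 6.67 + 12.0 + 3.20 = 21.9 m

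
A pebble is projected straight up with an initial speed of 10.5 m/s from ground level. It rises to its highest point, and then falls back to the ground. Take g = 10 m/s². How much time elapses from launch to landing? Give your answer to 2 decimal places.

Phase 1 (rising): v₀ = 10.5 m/s, a = -10 m/s².
v = v₀ + at → t = (0 − 10.5) / -10 = 1.05 s
v² = v₀² + 2aΔx → Δx = (0² − 10.5²)/(2·-10) = 5.51 m

Phase 2 (falling): v₀ = 0 m/s, a = -10 m/s².
Falls 5.51 m from rest: t = √(2·5.51/10) = 1.05 s; v = g·t = 10.5 m/s.
Total time = 1.05 + 1.05 = 2.10 s

2.10 s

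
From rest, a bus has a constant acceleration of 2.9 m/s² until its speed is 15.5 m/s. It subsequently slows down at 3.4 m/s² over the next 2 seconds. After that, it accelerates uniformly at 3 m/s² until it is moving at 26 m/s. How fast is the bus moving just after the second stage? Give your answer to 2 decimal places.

8.70 m/s

Phase 1 (accelerating): v₀ = 0 m/s, a = 2.9 m/s².
v = v₀ + at → t = (15.5 − 0) / 2.9 = 5.34 s
v² = v₀² + 2aΔx → Δx = (15.5² − 0²)/(2·2.9) = 41.4 m

Phase 2 (decelerating): v₀ = 15.5 m/s, a = -3.4 m/s².
v = v₀ + at = 15.5 + (-3.4)(2) = 8.70 m/s
Δx = v₀t + ½at² = 15.5·2 + 0.5·-3.4·2² = 24.2 m
Speed at end of phase 2 = 8.70 m/s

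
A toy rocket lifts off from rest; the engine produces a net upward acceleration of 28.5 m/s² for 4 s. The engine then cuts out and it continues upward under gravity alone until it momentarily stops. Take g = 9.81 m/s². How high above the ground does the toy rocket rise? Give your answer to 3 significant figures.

890 m

Phase 1 (powered ascent): v₀ = 0 m/s, a = 28.5 m/s².
v = v₀ + at = 0 + (28.5)(4) = 114 m/s
Δx = v₀t + ½at² = 0·4 + 0.5·28.5·4² = 228 m

Phase 2 (coasting upward): v₀ = 114 m/s, a = -9.81 m/s².
v = v₀ + at → t = (0 − 114) / -9.81 = 11.6 s
v² = v₀² + 2aΔx → Δx = (0² − 114²)/(2·-9.81) = 662 m
Maximum height = 228 + 662 = 890 m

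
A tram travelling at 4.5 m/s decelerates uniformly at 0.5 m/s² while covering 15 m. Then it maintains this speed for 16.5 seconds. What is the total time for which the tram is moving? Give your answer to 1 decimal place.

Phase 1 (decelerating): v₀ = 4.50 m/s, a = -0.5 m/s².
v² = v₀² + 2aΔx = 4.50² + 2·-0.5·15 = 5.25 → v = 2.29 m/s
t = (v − v₀)/a = (2.29 − 4.50)/-0.5 = 4.42 s

Phase 2 (constant speed): v₀ = 2.29 m/s, a = 0 m/s².
v = v₀ + at = 2.29 + (0)(16.5) = 2.29 m/s
Δx = v₀t + ½at² = 2.29·16.5 + 0.5·0·16.5² = 37.8 m
Total time = 4.42 + 16.5 = 20.9 s

20.9 s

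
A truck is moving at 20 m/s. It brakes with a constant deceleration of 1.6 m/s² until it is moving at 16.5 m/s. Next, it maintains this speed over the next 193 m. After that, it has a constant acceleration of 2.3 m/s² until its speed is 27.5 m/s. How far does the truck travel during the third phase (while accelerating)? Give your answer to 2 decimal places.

105.22 m

Phase 1 (decelerating): v₀ = 20.0 m/s, a = -1.6 m/s².
v = v₀ + at → t = (16.5 − 20.0) / -1.6 = 2.19 s
v² = v₀² + 2aΔx → Δx = (16.5² − 20.0²)/(2·-1.6) = 39.9 m

Phase 2 (constant speed): v₀ = 16.5 m/s, a = 0 m/s².
Constant speed: t = d/v = 193/16.5 = 11.7 s

Phase 3 (accelerating): v₀ = 16.5 m/s, a = 2.3 m/s².
v = v₀ + at → t = (27.5 − 16.5) / 2.3 = 4.78 s
v² = v₀² + 2aΔx → Δx = (27.5² − 16.5²)/(2·2.3) = 105 m
Distance in phase 3 = 105 m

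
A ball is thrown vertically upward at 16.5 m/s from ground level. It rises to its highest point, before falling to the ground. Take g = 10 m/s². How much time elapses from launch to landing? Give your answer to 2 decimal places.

3.30 s

Phase 1 (rising): v₀ = 16.5 m/s, a = -10 m/s².
v = v₀ + at → t = (0 − 16.5) / -10 = 1.65 s
v² = v₀² + 2aΔx → Δx = (0² − 16.5²)/(2·-10) = 13.6 m

Phase 2 (falling): v₀ = 0 m/s, a = -10 m/s².
Falls 13.6 m from rest: t = √(2·13.6/10) = 1.65 s; v = g·t = 16.5 m/s.
Total time = 1.65 + 1.65 = 3.30 s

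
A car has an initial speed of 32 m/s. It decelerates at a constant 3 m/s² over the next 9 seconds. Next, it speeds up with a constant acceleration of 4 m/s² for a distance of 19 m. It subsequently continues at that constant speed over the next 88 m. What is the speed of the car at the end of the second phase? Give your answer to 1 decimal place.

13.3 m/s

Phase 1 (decelerating): v₀ = 32.0 m/s, a = -3 m/s².
v = v₀ + at = 32.0 + (-3)(9) = 5.00 m/s
Δx = v₀t + ½at² = 32.0·9 + 0.5·-3·9² = 166 m

Phase 2 (accelerating): v₀ = 5.00 m/s, a = 4 m/s².
v² = v₀² + 2aΔx = 5.00² + 2·4·19 = 177 → v = 13.3 m/s
t = (v − v₀)/a = (13.3 − 5.00)/4 = 2.08 s
Speed at end of phase 2 = 13.3 m/s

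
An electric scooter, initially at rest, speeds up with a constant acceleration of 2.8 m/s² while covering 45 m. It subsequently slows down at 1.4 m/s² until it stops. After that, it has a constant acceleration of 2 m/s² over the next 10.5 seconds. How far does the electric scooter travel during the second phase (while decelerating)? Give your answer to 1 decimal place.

90.0 m

Phase 1 (accelerating): v₀ = 0 m/s, a = 2.8 m/s².
v² = v₀² + 2aΔx = 0² + 2·2.8·45 = 252 → v = 15.9 m/s
t = (v − v₀)/a = (15.9 − 0)/2.8 = 5.67 s

Phase 2 (decelerating): v₀ = 15.9 m/s, a = -1.4 m/s².
v = v₀ + at → t = (0 − 15.9) / -1.4 = 11.3 s
v² = v₀² + 2aΔx → Δx = (0² − 15.9²)/(2·-1.4) = 90.0 m
Distance in phase 2 = 90.0 m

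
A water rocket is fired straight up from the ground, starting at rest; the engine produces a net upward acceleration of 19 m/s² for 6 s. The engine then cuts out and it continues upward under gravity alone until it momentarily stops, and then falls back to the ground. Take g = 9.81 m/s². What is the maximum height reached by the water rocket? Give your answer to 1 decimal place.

Phase 1 (powered ascent): v₀ = 0 m/s, a = 19 m/s².
v = v₀ + at = 0 + (19)(6) = 114 m/s
Δx = v₀t + ½at² = 0·6 + 0.5·19·6² = 342 m

Phase 2 (coasting upward): v₀ = 114 m/s, a = -9.81 m/s².
v = v₀ + at → t = (0 − 114) / -9.81 = 11.6 s
v² = v₀² + 2aΔx → Δx = (0² − 114²)/(2·-9.81) = 662 m
Maximum height = 342 + 662 = 1000 m

1004.4 m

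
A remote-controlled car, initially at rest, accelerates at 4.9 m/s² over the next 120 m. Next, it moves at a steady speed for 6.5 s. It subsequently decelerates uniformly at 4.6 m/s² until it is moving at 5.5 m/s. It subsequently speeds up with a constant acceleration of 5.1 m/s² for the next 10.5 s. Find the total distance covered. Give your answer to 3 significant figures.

806 m

Phase 1 (accelerating): v₀ = 0 m/s, a = 4.9 m/s².
v² = v₀² + 2aΔx = 0² + 2·4.9·120 = 1180 → v = 34.3 m/s
t = (v − v₀)/a = (34.3 − 0)/4.9 = 7.00 s

Phase 2 (constant speed): v₀ = 34.3 m/s, a = 0 m/s².
v = v₀ + at = 34.3 + (0)(6.5) = 34.3 m/s
Δx = v₀t + ½at² = 34.3·6.5 + 0.5·0·6.5² = 223 m

Phase 3 (decelerating): v₀ = 34.3 m/s, a = -4.6 m/s².
v = v₀ + at → t = (5.5 − 34.3) / -4.6 = 6.26 s
v² = v₀² + 2aΔx → Δx = (5.5² − 34.3²)/(2·-4.6) = 125 m

Phase 4 (accelerating): v₀ = 5.50 m/s, a = 5.1 m/s².
v = v₀ + at = 5.50 + (5.1)(10.5) = 59.0 m/s
Δx = v₀t + ½at² = 5.50·10.5 + 0.5·5.1·10.5² = 339 m
Total distance = 120 + 223 + 125 + 339 = 806 m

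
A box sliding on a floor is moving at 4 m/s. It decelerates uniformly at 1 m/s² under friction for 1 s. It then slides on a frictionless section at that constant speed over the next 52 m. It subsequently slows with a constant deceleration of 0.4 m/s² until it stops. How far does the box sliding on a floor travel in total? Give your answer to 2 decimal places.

66.75 m

Phase 1 (decelerating): v₀ = 4.00 m/s, a = -1 m/s².
v = v₀ + at = 4.00 + (-1)(1) = 3.00 m/s
Δx = v₀t + ½at² = 4.00·1 + 0.5·-1·1² = 3.50 m

Phase 2 (constant speed): v₀ = 3.00 m/s, a = 0 m/s².
Constant speed: t = d/v = 52/3.00 = 17.3 s

Phase 3 (decelerating): v₀ = 3.00 m/s, a = -0.4 m/s².
v = v₀ + at → t = (0 − 3.00) / -0.4 = 7.50 s
v² = v₀² + 2aΔx → Δx = (0² − 3.00²)/(2·-0.4) = 11.2 m
Total distance = 3.50 + 52.0 + 11.2 = 66.8 m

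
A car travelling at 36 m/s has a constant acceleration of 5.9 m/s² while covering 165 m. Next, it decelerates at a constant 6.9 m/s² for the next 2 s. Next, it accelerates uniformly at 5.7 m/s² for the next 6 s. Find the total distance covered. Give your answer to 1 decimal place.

Phase 1 (accelerating): v₀ = 36.0 m/s, a = 5.9 m/s².
v² = v₀² + 2aΔx = 36.0² + 2·5.9·165 = 3240 → v = 56.9 m/s
t = (v − v₀)/a = (56.9 − 36.0)/5.9 = 3.55 s

Phase 2 (decelerating): v₀ = 56.9 m/s, a = -6.9 m/s².
v = v₀ + at = 56.9 + (-6.9)(2) = 43.1 m/s
Δx = v₀t + ½at² = 56.9·2 + 0.5·-6.9·2² = 100 m

Phase 3 (accelerating): v₀ = 43.1 m/s, a = 5.7 m/s².
v = v₀ + at = 43.1 + (5.7)(6) = 77.3 m/s
Δx = v₀t + ½at² = 43.1·6 + 0.5·5.7·6² = 361 m
Total distance = 165 + 100 + 361 = 627 m

626.6 m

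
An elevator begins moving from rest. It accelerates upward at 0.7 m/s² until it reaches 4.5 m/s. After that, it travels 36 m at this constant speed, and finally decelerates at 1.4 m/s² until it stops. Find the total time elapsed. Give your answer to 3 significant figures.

Phase 1 (accelerating): v₀ = 0 m/s, a = 0.7 m/s².
v = v₀ + at → t = (4.5 − 0) / 0.7 = 6.43 s
v² = v₀² + 2aΔx → Δx = (4.5² − 0²)/(2·0.7) = 14.5 m

Phase 2 (constant speed): v₀ = 4.50 m/s, a = 0 m/s².
Constant speed: t = d/v = 36/4.50 = 8.00 s

Phase 3 (decelerating): v₀ = 4.50 m/s, a = -1.4 m/s².
v = v₀ + at → t = (0 − 4.50) / -1.4 = 3.21 s
v² = v₀² + 2aΔx → Δx = (0² − 4.50²)/(2·-1.4) = 7.23 m
Total time = 6.43 + 8.00 + 3.21 = 17.6 s

17.6 s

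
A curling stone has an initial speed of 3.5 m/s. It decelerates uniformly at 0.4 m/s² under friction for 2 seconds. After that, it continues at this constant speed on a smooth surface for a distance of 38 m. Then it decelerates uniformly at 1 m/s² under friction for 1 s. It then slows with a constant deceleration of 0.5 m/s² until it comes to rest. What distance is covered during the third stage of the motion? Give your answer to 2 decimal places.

Phase 1 (decelerating): v₀ = 3.50 m/s, a = -0.4 m/s².
v = v₀ + at = 3.50 + (-0.4)(2) = 2.70 m/s
Δx = v₀t + ½at² = 3.50·2 + 0.5·-0.4·2² = 6.20 m

Phase 2 (constant speed): v₀ = 2.70 m/s, a = 0 m/s².
Constant speed: t = d/v = 38/2.70 = 14.1 s

Phase 3 (decelerating): v₀ = 2.70 m/s, a = -1 m/s².
v = v₀ + at = 2.70 + (-1)(1) = 1.70 m/s
Δx = v₀t + ½at² = 2.70·1 + 0.5·-1·1² = 2.20 m
Distance in phase 3 = 2.20 m

2.20 m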